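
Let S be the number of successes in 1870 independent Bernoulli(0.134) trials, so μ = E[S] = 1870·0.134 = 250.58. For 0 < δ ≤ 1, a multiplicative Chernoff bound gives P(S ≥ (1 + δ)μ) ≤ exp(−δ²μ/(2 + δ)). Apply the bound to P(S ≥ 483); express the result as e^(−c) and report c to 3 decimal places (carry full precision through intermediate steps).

73.638

Write 483 = (1 + δ)μ, so δ = 483/250.58 − 1 = 0.9275281…
Then the exponent is δ²μ/(2 + δ) = (483 − μ)² / (μ·(2 + δ)) = 73.637581.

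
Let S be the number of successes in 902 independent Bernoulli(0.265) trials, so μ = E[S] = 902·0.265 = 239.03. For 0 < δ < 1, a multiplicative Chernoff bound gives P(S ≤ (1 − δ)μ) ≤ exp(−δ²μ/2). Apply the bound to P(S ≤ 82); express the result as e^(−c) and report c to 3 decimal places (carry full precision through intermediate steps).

51.580

Write 82 = (1 − δ)μ, so δ = 1 − 82/239.03 = 0.6569468…
Then the exponent is δ²μ/2 = (μ − 82)²/(2μ) = 51.580180.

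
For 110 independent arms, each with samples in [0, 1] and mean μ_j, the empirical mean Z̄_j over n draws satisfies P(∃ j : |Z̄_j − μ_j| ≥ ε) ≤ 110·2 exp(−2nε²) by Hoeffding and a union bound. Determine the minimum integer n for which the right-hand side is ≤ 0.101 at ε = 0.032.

Need 2·110·exp(−2nε²) ≤ 0.101, i.e. exp(−2nε²) ≤ 0.101/220.
So 2nε² ≥ ln(220/0.101) = 7.686262.
Hence n ≥ 7.686262/(2·0.032²) = 3753.058.
The smallest integer n is 3754.

3754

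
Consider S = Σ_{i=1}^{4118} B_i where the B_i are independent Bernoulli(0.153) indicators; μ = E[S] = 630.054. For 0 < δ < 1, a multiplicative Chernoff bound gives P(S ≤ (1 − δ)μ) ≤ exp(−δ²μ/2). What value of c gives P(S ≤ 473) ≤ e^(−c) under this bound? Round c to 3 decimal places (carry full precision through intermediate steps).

Write 473 = (1 − δ)μ, so δ = 1 − 473/630.054 = 0.2492707…
Then the exponent is δ²μ/2 = (μ − 473)²/(2μ) = 19.574480.

19.574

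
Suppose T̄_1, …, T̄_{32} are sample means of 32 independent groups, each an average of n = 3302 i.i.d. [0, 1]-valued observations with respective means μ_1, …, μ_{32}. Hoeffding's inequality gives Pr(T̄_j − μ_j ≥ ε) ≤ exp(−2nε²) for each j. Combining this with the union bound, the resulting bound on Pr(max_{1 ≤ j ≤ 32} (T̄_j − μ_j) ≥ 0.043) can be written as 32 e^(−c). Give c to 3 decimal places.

Union bound over the 32 events: Pr(max_{1 ≤ j ≤ 32} (T̄_j − μ_j) ≥ 0.043) ≤ 32·exp(−2nε²) = 32 exp(−2·3302·0.043²).
So c = 2·3302·0.043² = 12.2108.

12.211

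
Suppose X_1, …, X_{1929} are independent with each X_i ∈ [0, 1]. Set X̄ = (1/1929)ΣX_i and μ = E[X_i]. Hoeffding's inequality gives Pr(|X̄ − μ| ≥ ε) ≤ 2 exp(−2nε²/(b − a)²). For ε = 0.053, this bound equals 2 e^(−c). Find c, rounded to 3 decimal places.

c = 2nε²/(b − a)² = 2·1929·0.053² / 1² = 10.8371.

10.837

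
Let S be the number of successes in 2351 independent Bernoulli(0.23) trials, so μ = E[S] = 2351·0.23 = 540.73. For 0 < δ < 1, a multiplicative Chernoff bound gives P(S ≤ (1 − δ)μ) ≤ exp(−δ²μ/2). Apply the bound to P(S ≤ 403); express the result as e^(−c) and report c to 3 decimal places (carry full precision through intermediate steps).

Write 403 = (1 − δ)μ, so δ = 1 − 403/540.73 = 0.2547112…
Then the exponent is δ²μ/2 = (μ − 403)²/(2μ) = 17.540688.

17.541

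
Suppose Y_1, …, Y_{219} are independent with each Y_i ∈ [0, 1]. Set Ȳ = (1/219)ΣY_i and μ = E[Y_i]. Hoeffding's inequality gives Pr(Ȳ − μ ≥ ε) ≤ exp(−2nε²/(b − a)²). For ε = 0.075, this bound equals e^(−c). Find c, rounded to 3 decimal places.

2.464

c = 2nε²/(b − a)² = 2·219·0.075² / 1² = 2.4638.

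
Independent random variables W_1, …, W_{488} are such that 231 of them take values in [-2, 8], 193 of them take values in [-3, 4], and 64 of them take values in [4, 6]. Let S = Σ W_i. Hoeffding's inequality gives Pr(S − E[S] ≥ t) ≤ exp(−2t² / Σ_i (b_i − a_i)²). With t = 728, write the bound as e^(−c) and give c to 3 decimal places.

32.303

Σ(b_i − a_i)² = 231·10² + 193·7² + 64·2² = 32813.
c = 2t² / 32813 = 2·728² / 32813 = 32.3033.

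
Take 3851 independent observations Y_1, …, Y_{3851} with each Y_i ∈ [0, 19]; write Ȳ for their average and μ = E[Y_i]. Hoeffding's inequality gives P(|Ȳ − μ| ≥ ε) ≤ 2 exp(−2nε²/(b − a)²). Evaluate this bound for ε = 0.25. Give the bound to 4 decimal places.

Exponent: 2nε²/(b − a)² = 2·3851·0.25² / 19² = 1.33345.
Bound = 2·exp(−1.33345) = 0.52713.

0.5271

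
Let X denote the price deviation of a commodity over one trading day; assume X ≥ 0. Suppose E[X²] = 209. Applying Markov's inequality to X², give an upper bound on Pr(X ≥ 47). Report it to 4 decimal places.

Since X ≥ 0, the event {X ≥ 47} is the same as {X² ≥ 2209}.
Markov's inequality applied to X² gives Pr(X² ≥ 2209) ≤ E[X²]/2209 = 209/2209 = 0.0946.

0.0946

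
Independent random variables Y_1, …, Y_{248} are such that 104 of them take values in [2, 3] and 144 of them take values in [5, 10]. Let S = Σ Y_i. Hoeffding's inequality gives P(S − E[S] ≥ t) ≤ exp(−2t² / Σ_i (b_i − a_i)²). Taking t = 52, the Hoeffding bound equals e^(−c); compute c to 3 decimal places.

1.460

Σ(b_i − a_i)² = 104·1² + 144·5² = 3704.
c = 2t² / 3704 = 2·52² / 3704 = 1.4600.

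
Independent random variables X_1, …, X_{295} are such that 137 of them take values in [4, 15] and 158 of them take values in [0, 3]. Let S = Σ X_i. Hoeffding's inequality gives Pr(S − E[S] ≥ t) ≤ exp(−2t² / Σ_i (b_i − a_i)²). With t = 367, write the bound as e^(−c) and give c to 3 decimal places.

14.966

Σ(b_i − a_i)² = 137·11² + 158·3² = 17999.
c = 2t² / 17999 = 2·367² / 17999 = 14.9663.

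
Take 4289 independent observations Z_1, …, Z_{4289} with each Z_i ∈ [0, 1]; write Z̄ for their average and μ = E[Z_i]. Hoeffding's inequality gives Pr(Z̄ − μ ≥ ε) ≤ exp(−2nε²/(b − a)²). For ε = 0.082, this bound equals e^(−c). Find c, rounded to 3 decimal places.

c = 2nε²/(b − a)² = 2·4289·0.082² / 1² = 57.6785.

57.678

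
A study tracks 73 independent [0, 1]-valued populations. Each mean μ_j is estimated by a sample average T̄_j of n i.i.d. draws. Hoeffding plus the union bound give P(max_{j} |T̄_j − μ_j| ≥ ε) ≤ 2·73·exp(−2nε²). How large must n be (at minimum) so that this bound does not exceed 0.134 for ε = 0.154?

148

Need 2·73·exp(−2nε²) ≤ 0.134, i.e. exp(−2nε²) ≤ 0.134/146.
So 2nε² ≥ ln(146/0.134) = 6.993522.
Hence n ≥ 6.993522/(2·0.154²) = 147.443.
The smallest integer n is 148.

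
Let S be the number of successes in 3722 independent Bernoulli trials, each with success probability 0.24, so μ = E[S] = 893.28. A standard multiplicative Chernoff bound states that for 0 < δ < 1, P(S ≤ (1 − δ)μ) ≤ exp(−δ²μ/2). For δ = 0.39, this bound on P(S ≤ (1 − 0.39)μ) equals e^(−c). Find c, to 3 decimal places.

c = δ²μ/2 = 0.39²·893.28/2 = 67.9339.

67.934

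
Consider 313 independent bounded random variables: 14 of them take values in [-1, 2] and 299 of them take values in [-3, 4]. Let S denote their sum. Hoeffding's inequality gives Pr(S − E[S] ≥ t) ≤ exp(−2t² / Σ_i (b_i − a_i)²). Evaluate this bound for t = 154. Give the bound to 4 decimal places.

0.0404

Σ(b_i − a_i)² = 14·3² + 299·7² = 14777.
Exponent = 2·154² / 14777 = 3.20985.
Bound = exp(−3.20985) = 0.04036.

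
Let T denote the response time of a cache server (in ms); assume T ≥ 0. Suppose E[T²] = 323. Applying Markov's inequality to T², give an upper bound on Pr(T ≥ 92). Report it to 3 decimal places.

Since T ≥ 0, the event {T ≥ 92} is the same as {T² ≥ 8464}.
Markov's inequality applied to T² gives Pr(T² ≥ 8464) ≤ E[T²]/8464 = 323/8464 = 0.0382.

0.038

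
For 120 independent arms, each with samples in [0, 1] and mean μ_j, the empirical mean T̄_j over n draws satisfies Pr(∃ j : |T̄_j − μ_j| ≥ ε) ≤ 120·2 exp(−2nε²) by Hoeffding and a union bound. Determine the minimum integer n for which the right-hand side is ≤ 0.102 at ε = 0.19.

Need 2·120·exp(−2nε²) ≤ 0.102, i.e. exp(−2nε²) ≤ 0.102/240.
So 2nε² ≥ ln(240/0.102) = 7.763421.
Hence n ≥ 7.763421/(2·0.19²) = 107.527.
The smallest integer n is 108.

108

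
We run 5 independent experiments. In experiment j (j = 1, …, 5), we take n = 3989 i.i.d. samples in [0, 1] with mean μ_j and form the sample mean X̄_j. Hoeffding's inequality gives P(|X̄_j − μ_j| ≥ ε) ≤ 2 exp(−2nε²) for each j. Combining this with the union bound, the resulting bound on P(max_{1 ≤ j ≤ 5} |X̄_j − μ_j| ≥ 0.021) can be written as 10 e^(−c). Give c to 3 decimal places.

3.518

Union bound over the 5 events: P(max_{1 ≤ j ≤ 5} |X̄_j − μ_j| ≥ 0.021) ≤ 5·2·exp(−2nε²) = 10 exp(−2·3989·0.021²).
So c = 2·3989·0.021² = 3.5183.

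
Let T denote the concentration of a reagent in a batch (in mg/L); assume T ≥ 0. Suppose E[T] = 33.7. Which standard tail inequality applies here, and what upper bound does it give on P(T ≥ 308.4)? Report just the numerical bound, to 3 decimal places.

Only the mean of a non-negative variable is known, so Markov's inequality is the applicable tail bound.
Markov's inequality: for a non-negative random variable, P(T ≥ a) ≤ E[T]/a.
Here E[T] = 33.7 and a = 308.4, so the bound is 33.7/308.4 = 0.1093.

0.109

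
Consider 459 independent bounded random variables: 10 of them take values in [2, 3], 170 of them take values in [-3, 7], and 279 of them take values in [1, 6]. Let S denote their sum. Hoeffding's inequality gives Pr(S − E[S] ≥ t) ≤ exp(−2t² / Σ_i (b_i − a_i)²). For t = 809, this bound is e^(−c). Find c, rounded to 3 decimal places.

54.574

Σ(b_i − a_i)² = 10·1² + 170·10² + 279·5² = 23985.
c = 2t² / 23985 = 2·809² / 23985 = 54.5742.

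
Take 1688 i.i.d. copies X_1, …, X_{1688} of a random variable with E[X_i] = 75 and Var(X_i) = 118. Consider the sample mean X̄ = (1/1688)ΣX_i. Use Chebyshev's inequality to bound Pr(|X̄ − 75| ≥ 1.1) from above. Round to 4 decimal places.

0.0578

Var(X̄) = Var(X_i)/n = 118/1688 = 0.069905.
Chebyshev: Pr(|X̄ − 75| ≥ 1.1) ≤ Var(X̄)/(1.1)² = 118/(1688·1.1²) = 0.0578.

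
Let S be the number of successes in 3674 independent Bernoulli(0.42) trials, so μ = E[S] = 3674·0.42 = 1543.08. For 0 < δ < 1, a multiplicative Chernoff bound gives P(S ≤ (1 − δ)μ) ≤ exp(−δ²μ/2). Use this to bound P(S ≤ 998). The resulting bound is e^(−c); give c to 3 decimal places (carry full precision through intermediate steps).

96.272

Write 998 = (1 − δ)μ, so δ = 1 − 998/1543.08 = 0.3532416…
Then the exponent is δ²μ/2 = (μ − 998)²/(2μ) = 96.272457.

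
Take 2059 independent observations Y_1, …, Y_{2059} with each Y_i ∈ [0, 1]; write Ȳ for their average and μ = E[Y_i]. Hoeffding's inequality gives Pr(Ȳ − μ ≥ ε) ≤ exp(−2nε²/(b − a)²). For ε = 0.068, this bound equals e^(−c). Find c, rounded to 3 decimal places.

c = 2nε²/(b − a)² = 2·2059·0.068² / 1² = 19.0416.

19.042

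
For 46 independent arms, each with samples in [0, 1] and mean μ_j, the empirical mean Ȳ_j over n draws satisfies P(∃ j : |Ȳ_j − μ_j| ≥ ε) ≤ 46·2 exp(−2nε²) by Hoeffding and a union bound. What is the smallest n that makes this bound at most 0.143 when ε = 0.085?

448

Need 2·46·exp(−2nε²) ≤ 0.143, i.e. exp(−2nε²) ≤ 0.143/92.
So 2nε² ≥ ln(92/0.143) = 6.466699.
Hence n ≥ 6.466699/(2·0.085²) = 447.522.
The smallest integer n is 448.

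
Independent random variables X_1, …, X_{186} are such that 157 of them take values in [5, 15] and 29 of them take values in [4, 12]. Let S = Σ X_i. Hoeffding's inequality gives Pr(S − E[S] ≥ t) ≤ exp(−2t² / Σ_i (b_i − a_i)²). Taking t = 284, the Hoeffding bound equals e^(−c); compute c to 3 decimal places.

9.188

Σ(b_i − a_i)² = 157·10² + 29·8² = 17556.
c = 2t² / 17556 = 2·284² / 17556 = 9.1884.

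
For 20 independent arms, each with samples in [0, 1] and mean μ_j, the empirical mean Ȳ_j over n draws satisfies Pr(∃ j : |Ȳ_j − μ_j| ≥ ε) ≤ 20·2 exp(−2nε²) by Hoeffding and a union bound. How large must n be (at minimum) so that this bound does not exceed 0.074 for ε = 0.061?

Need 2·20·exp(−2nε²) ≤ 0.074, i.e. exp(−2nε²) ≤ 0.074/40.
So 2nε² ≥ ln(40/0.074) = 6.292570.
Hence n ≥ 6.292570/(2·0.061²) = 845.548.
The smallest integer n is 846.

846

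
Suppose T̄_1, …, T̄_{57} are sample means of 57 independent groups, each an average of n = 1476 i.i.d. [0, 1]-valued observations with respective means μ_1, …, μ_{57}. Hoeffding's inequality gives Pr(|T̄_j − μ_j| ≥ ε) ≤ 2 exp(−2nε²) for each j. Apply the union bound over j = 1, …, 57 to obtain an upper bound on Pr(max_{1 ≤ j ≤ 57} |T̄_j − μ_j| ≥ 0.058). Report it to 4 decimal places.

0.0055

Per-experiment Hoeffding bound: 2·exp(−2·1476·0.058²) = 2·exp(−9.93053) = 0.000097332.
Union bound over 57 events: 57·0.000097332 = 0.00555.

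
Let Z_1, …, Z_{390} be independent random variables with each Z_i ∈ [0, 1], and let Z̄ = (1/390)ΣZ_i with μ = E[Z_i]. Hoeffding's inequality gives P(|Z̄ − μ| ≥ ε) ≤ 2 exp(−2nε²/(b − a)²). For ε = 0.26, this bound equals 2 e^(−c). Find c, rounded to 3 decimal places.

c = 2nε²/(b − a)² = 2·390·0.26² / 1² = 52.7280.

52.728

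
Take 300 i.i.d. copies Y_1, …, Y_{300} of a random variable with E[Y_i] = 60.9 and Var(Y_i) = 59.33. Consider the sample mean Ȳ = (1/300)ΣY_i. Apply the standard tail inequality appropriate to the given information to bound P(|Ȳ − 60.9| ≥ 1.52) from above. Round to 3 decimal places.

With mean and variance of each term known, Chebyshev's inequality bounds the deviation of the sum (or sample mean).
Var(Ȳ) = Var(Y_i)/n = 59.33/300 = 0.19777.
Chebyshev: P(|Ȳ − 60.9| ≥ 1.52) ≤ Var(Ȳ)/(1.52)² = 59.33/(300·1.52²) = 0.0856.

0.086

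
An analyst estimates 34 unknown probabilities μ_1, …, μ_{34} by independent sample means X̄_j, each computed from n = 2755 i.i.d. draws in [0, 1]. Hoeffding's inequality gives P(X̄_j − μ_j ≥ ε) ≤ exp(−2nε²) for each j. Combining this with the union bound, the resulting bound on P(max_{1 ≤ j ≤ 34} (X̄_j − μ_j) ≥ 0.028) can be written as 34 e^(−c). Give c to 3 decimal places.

Union bound over the 34 events: P(max_{1 ≤ j ≤ 34} (X̄_j − μ_j) ≥ 0.028) ≤ 34·exp(−2nε²) = 34 exp(−2·2755·0.028²).
So c = 2·2755·0.028² = 4.3198.

4.320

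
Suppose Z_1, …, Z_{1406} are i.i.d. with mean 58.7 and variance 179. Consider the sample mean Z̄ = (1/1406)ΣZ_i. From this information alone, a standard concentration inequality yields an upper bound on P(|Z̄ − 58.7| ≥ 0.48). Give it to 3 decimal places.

With mean and variance of each term known, Chebyshev's inequality bounds the deviation of the sum (or sample mean).
Var(Z̄) = Var(Z_i)/n = 179/1406 = 0.12731.
Chebyshev: P(|Z̄ − 58.7| ≥ 0.48) ≤ Var(Z̄)/(0.48)² = 179/(1406·0.48²) = 0.5526.

0.553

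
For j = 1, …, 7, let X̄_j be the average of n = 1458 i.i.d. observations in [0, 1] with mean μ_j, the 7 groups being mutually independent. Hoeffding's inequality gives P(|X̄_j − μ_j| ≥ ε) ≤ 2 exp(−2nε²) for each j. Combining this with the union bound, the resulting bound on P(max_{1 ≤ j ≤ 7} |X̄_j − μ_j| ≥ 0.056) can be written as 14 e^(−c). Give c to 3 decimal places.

9.145

Union bound over the 7 events: P(max_{1 ≤ j ≤ 7} |X̄_j − μ_j| ≥ 0.056) ≤ 7·2·exp(−2nε²) = 14 exp(−2·1458·0.056²).
So c = 2·1458·0.056² = 9.1446.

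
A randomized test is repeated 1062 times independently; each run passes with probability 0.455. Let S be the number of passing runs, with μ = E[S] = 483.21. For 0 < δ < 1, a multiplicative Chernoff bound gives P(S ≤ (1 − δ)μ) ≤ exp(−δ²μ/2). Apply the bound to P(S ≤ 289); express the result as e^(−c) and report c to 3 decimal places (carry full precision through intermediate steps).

Write 289 = (1 − δ)μ, so δ = 1 − 289/483.21 = 0.4019164…
Then the exponent is δ²μ/2 = (μ − 289)²/(2μ) = 39.028087.

39.028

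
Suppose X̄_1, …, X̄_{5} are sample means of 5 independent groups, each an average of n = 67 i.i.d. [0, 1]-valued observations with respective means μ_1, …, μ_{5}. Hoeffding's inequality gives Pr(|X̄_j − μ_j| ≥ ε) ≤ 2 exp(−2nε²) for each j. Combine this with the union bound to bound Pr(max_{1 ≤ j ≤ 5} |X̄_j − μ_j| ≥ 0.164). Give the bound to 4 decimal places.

Per-experiment Hoeffding bound: 2·exp(−2·67·0.164²) = 2·exp(−3.60406) = 0.054426.
Union bound over 5 events: 5·0.054426 = 0.27213.

0.2721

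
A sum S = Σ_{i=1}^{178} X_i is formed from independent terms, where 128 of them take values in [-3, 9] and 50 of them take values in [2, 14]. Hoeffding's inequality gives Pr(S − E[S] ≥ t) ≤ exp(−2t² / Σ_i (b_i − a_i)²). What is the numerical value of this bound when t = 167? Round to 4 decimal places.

0.1135

Σ(b_i − a_i)² = 128·12² + 50·12² = 25632.
Exponent = 2·167² / 25632 = 2.17611.
Bound = exp(−2.17611) = 0.11348.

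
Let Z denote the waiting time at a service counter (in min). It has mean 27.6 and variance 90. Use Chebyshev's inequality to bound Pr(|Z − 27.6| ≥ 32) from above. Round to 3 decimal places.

Chebyshev: Pr(|Z − μ| ≥ t) ≤ Var(Z)/t².
Bound = 90 / 1024 = 0.0879.

0.088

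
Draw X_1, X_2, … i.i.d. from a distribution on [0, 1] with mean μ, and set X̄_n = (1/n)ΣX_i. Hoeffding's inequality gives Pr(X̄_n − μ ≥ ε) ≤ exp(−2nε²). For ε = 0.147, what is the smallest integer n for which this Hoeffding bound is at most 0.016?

Require exp(−2nε²) ≤ 0.016, i.e. 2nε² ≥ ln(1/0.016) = 4.135167.
So n ≥ 4.135167 / (2·0.147²) = 95.682.
The smallest integer n is 96.

96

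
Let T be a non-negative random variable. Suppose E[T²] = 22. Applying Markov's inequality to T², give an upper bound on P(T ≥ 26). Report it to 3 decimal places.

0.033

Since T ≥ 0, the event {T ≥ 26} is the same as {T² ≥ 676}.
Markov's inequality applied to T² gives P(T² ≥ 676) ≤ E[T²]/676 = 22/676 = 0.0325.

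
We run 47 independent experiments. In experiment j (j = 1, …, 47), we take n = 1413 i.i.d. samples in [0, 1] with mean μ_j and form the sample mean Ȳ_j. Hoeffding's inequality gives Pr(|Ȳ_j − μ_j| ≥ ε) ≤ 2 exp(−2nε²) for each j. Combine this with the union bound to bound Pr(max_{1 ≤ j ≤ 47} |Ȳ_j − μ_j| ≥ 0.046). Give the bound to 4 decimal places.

0.2378

Per-experiment Hoeffding bound: 2·exp(−2·1413·0.046²) = 2·exp(−5.97982) = 0.0050586.
Union bound over 47 events: 47·0.0050586 = 0.23775.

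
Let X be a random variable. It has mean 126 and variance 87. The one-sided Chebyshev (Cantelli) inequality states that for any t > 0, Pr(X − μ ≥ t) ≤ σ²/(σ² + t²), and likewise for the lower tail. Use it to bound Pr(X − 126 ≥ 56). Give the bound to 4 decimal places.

0.0270

Here σ² = 87 and t = 56, so σ² + t² = 3223.
Cantelli's bound: 87/3223 = 0.0270.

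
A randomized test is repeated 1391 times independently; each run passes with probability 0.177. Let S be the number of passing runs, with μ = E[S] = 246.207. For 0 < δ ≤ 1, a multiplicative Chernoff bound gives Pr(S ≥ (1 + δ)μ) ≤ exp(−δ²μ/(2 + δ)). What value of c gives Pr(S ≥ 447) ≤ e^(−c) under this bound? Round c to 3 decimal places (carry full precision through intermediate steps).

58.161

Write 447 = (1 + δ)μ, so δ = 447/246.207 − 1 = 0.8155455…
Then the exponent is δ²μ/(2 + δ) = (447 − μ)² / (μ·(2 + δ)) = 58.161312.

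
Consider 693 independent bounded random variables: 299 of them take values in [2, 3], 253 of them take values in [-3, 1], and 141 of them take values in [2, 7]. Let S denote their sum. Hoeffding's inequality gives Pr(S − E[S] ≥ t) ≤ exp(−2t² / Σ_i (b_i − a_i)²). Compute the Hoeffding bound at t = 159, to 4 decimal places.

0.0016

Σ(b_i − a_i)² = 299·1² + 253·4² + 141·5² = 7872.
Exponent = 2·159² / 7872 = 6.42302.
Bound = exp(−6.42302) = 0.00162.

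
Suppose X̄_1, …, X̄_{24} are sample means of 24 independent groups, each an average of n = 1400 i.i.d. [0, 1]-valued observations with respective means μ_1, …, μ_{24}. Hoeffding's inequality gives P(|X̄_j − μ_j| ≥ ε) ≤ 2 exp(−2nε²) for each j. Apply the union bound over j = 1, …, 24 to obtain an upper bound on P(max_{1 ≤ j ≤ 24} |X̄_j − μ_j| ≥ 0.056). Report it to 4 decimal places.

0.0074

Per-experiment Hoeffding bound: 2·exp(−2·1400·0.056²) = 2·exp(−8.78080) = 0.00030731.
Union bound over 24 events: 24·0.00030731 = 0.00738.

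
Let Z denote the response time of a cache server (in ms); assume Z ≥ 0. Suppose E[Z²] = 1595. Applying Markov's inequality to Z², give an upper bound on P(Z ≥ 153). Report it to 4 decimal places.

Since Z ≥ 0, the event {Z ≥ 153} is the same as {Z² ≥ 23409}.
Markov's inequality applied to Z² gives P(Z² ≥ 23409) ≤ E[Z²]/23409 = 1595/23409 = 0.0681.

0.0681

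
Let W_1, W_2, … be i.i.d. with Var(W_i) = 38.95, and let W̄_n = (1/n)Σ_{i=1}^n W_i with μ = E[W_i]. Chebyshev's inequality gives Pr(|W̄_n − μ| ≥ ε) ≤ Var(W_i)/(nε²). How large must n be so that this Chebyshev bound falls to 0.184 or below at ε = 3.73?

Require 38.95/(n·3.73²) ≤ 0.184, i.e. n ≥ 38.95/(0.184·3.73²) = 15.215.
The smallest integer n is 16.

16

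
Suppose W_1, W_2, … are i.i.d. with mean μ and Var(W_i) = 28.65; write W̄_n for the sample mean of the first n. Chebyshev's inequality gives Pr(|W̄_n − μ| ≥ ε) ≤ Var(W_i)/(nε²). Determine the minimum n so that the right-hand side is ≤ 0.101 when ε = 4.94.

12

Require 28.65/(n·4.94²) ≤ 0.101, i.e. n ≥ 28.65/(0.101·4.94²) = 11.624.
The smallest integer n is 12.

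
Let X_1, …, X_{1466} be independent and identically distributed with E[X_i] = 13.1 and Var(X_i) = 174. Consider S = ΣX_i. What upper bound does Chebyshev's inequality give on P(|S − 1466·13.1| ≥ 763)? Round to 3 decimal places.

0.438

Var(S) = n·Var(X_i) = 1466·174 = 255084.
Chebyshev: P(|S − 1466·13.1| ≥ 763) ≤ Var(S)/763² = 255084/582169 = 0.4382.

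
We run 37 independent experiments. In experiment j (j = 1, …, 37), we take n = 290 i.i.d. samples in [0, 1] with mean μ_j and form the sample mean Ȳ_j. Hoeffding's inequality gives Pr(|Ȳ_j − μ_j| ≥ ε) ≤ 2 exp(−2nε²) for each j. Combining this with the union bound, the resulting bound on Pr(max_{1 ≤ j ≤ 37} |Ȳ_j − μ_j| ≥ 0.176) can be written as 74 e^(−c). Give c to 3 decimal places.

Union bound over the 37 events: Pr(max_{1 ≤ j ≤ 37} |Ȳ_j − μ_j| ≥ 0.176) ≤ 37·2·exp(−2nε²) = 74 exp(−2·290·0.176²).
So c = 2·290·0.176² = 17.9661.

17.966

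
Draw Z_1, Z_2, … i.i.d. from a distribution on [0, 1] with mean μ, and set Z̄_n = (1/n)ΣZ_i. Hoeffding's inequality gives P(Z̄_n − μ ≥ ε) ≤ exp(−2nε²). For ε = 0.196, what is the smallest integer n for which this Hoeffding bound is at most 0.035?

44

Require exp(−2nε²) ≤ 0.035, i.e. 2nε² ≥ ln(1/0.035) = 3.352407.
So n ≥ 3.352407 / (2·0.196²) = 43.633.
The smallest integer n is 44.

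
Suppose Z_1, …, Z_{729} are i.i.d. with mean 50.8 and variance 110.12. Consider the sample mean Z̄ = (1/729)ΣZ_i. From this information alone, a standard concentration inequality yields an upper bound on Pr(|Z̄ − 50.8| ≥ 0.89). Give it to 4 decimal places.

0.1907

With mean and variance of each term known, Chebyshev's inequality bounds the deviation of the sum (or sample mean).
Var(Z̄) = Var(Z_i)/n = 110.12/729 = 0.15106.
Chebyshev: Pr(|Z̄ − 50.8| ≥ 0.89) ≤ Var(Z̄)/(0.89)² = 110.12/(729·0.89²) = 0.1907.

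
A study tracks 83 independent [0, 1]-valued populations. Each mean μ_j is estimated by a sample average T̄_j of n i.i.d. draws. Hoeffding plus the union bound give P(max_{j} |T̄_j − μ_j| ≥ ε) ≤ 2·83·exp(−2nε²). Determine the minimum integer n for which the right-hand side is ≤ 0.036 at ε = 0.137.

225

Need 2·83·exp(−2nε²) ≤ 0.036, i.e. exp(−2nε²) ≤ 0.036/166.
So 2nε² ≥ ln(166/0.036) = 8.436224.
Hence n ≥ 8.436224/(2·0.137²) = 224.738.
The smallest integer n is 225.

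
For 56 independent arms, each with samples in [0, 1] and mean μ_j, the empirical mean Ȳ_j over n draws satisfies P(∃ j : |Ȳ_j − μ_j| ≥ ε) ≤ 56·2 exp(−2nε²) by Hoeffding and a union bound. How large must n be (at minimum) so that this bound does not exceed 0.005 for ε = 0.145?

239

Need 2·56·exp(−2nε²) ≤ 0.005, i.e. exp(−2nε²) ≤ 0.005/112.
So 2nε² ≥ ln(112/0.005) = 10.016816.
Hence n ≥ 10.016816/(2·0.145²) = 238.212.
The smallest integer n is 239.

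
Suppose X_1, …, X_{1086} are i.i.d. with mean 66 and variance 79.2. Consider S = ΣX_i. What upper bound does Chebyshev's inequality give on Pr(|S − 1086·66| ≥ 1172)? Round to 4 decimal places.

0.0626

Var(S) = n·Var(X_i) = 1086·79.2 = 86011.2.
Chebyshev: Pr(|S − 1086·66| ≥ 1172) ≤ Var(S)/1172² = 86011.2/1373584 = 0.0626.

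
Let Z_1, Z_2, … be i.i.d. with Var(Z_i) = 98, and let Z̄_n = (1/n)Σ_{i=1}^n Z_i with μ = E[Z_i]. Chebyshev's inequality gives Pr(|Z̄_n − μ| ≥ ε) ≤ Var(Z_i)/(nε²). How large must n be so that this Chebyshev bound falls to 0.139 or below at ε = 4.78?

Require 98/(n·4.78²) ≤ 0.139, i.e. n ≥ 98/(0.139·4.78²) = 30.857.
The smallest integer n is 31.

31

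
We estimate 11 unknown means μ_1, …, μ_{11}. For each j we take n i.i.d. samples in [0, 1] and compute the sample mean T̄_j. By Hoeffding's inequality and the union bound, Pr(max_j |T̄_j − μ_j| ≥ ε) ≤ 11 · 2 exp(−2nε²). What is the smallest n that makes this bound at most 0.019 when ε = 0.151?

155

Need 2·11·exp(−2nε²) ≤ 0.019, i.e. exp(−2nε²) ≤ 0.019/22.
So 2nε² ≥ ln(22/0.019) = 7.054359.
Hence n ≥ 7.054359/(2·0.151²) = 154.694.
The smallest integer n is 155.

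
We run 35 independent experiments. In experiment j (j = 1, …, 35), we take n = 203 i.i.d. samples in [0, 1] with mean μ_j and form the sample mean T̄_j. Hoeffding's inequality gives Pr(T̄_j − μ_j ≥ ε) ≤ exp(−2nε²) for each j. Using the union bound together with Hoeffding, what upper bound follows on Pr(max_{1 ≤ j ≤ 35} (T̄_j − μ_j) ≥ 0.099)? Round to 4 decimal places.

Per-experiment Hoeffding bound: exp(−2·203·0.099²) = exp(−3.97921) = 0.0187.
Union bound over 35 events: 35·0.0187 = 0.65452.

0.6545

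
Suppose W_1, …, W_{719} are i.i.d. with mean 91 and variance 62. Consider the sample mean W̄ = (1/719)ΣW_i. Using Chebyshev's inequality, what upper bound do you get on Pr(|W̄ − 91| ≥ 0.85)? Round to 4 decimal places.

Var(W̄) = Var(W_i)/n = 62/719 = 0.086231.
Chebyshev: Pr(|W̄ − 91| ≥ 0.85) ≤ Var(W̄)/(0.85)² = 62/(719·0.85²) = 0.1194.

0.1194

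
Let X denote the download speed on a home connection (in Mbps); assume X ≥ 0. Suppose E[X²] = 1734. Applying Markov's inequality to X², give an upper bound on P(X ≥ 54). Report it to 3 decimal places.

0.595

Since X ≥ 0, the event {X ≥ 54} is the same as {X² ≥ 2916}.
Markov's inequality applied to X² gives P(X² ≥ 2916) ≤ E[X²]/2916 = 1734/2916 = 0.5947.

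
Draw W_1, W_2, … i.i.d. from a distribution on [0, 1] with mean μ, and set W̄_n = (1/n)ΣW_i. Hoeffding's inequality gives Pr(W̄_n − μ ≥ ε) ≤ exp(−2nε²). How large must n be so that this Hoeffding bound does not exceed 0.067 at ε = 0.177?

44

Require exp(−2nε²) ≤ 0.067, i.e. 2nε² ≥ ln(1/0.067) = 2.703063.
So n ≥ 2.703063 / (2·0.177²) = 43.140.
The smallest integer n is 44.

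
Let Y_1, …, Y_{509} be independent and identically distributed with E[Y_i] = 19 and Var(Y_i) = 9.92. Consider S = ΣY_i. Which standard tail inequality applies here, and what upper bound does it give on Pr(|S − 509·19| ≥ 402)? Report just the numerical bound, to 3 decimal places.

0.031

With mean and variance of each term known, Chebyshev's inequality bounds the deviation of the sum (or sample mean).
Var(S) = n·Var(Y_i) = 509·9.92 = 5049.28.
Chebyshev: Pr(|S − 509·19| ≥ 402) ≤ Var(S)/402² = 5049.28/161604 = 0.0312.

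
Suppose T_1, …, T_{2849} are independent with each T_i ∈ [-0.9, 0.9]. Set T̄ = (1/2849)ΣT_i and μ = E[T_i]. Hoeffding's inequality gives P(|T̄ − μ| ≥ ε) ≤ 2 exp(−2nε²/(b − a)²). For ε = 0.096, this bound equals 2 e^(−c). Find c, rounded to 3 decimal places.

16.208

c = 2nε²/(b − a)² = 2·2849·0.096² / 1.8² = 16.2076.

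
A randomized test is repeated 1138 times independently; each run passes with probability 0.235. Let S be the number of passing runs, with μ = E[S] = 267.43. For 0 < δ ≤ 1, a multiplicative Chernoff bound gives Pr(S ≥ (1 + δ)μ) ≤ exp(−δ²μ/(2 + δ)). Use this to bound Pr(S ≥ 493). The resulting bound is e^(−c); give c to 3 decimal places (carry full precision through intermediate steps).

66.912

Write 493 = (1 + δ)μ, so δ = 493/267.43 − 1 = 0.8434731…
Then the exponent is δ²μ/(2 + δ) = (493 − μ)² / (μ·(2 + δ)) = 66.911912.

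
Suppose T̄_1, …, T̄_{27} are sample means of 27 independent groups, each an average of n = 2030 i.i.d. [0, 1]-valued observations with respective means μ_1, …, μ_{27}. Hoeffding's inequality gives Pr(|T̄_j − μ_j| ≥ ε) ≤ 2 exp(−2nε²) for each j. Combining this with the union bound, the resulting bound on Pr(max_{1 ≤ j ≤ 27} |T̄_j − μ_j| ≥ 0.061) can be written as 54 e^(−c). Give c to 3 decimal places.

15.107

Union bound over the 27 events: Pr(max_{1 ≤ j ≤ 27} |T̄_j − μ_j| ≥ 0.061) ≤ 27·2·exp(−2nε²) = 54 exp(−2·2030·0.061²).
So c = 2·2030·0.061² = 15.1073.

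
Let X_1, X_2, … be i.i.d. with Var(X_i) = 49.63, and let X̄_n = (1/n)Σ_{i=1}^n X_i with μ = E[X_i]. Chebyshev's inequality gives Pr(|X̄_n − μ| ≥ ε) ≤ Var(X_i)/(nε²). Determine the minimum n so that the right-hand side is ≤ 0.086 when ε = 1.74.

Require 49.63/(n·1.74²) ≤ 0.086, i.e. n ≥ 49.63/(0.086·1.74²) = 190.611.
The smallest integer n is 191.

191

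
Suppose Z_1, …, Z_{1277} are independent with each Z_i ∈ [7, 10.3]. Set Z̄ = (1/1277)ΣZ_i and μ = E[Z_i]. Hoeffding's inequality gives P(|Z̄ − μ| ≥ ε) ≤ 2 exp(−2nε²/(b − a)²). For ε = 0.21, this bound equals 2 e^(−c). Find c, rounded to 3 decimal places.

10.343

c = 2nε²/(b − a)² = 2·1277·0.21² / 3.3² = 10.3426.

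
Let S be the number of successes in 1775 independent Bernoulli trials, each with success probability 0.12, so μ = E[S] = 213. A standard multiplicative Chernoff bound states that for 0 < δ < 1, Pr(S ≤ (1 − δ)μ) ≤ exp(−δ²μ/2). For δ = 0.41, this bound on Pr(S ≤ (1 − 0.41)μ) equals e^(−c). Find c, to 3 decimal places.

17.903

c = δ²μ/2 = 0.41²·213/2 = 17.9027.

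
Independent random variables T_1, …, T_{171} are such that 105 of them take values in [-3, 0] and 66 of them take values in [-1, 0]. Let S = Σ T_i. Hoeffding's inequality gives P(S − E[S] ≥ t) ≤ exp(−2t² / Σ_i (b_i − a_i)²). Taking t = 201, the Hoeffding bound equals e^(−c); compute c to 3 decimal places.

79.923

Σ(b_i − a_i)² = 105·3² + 66·1² = 1011.
c = 2t² / 1011 = 2·201² / 1011 = 79.9228.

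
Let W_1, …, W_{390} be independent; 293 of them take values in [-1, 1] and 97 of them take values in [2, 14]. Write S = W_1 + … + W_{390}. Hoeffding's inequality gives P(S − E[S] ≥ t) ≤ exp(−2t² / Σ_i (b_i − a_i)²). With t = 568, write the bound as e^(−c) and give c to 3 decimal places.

42.619

Σ(b_i − a_i)² = 293·2² + 97·12² = 15140.
c = 2t² / 15140 = 2·568² / 15140 = 42.6188.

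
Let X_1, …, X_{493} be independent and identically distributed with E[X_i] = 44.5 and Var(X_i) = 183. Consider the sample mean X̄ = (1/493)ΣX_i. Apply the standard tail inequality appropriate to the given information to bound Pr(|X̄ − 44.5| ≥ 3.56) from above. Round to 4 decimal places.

0.0293

With mean and variance of each term known, Chebyshev's inequality bounds the deviation of the sum (or sample mean).
Var(X̄) = Var(X_i)/n = 183/493 = 0.3712.
Chebyshev: Pr(|X̄ − 44.5| ≥ 3.56) ≤ Var(X̄)/(3.56)² = 183/(493·3.56²) = 0.0293.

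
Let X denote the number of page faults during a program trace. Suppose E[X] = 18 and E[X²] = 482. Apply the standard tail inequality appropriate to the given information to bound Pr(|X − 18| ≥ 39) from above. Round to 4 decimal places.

0.1039

The first two moments determine the variance, so Chebyshev's inequality is the sharpest standard bound available.
Var(X) = E[X²] − (E[X])² = 482 − 324 = 158.
Chebyshev's inequality: Pr(|X − μ| ≥ t) ≤ Var(X)/t² = 158/1521 = 0.1039.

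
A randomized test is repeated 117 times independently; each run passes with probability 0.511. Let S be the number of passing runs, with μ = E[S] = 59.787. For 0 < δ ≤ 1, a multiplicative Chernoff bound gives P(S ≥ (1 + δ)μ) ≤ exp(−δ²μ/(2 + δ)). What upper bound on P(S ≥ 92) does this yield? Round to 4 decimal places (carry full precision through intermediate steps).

0.0011

Write 92 = (1 + δ)μ, so δ = 92/59.787 − 1 = 0.5387961…
Then the exponent is δ²μ/(2 + δ) = (92 − μ)² / (μ·(2 + δ)) = 6.836405.
Bound = exp(−6.836405) = 0.00107.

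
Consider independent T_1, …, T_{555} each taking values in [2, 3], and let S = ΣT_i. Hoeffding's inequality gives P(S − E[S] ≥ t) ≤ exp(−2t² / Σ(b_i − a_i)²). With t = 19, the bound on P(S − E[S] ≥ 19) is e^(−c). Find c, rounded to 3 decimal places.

Σ(b_i − a_i)² = 555·(1)² = 555.
c = 2t²/555 = 2·19²/555 = 1.3009.

1.301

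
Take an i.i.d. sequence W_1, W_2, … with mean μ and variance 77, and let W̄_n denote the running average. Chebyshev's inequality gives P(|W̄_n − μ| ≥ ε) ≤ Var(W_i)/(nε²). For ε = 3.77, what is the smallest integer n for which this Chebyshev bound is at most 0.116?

47

Require 77/(n·3.77²) ≤ 0.116, i.e. n ≥ 77/(0.116·3.77²) = 46.704.
The smallest integer n is 47.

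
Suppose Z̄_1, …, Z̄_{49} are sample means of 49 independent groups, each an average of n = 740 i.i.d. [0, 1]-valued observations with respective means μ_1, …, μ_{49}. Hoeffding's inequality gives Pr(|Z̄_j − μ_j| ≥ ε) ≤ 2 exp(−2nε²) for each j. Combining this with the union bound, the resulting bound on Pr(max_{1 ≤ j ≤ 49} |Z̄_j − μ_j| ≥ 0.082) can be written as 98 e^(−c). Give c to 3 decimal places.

9.952

Union bound over the 49 events: Pr(max_{1 ≤ j ≤ 49} |Z̄_j − μ_j| ≥ 0.082) ≤ 49·2·exp(−2nε²) = 98 exp(−2·740·0.082²).
So c = 2·740·0.082² = 9.9515.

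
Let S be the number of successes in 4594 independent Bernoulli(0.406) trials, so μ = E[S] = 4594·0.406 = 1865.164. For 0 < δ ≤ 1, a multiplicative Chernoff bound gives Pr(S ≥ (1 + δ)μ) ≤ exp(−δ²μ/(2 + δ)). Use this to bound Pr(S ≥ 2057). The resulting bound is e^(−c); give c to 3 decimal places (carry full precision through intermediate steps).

Write 2057 = (1 + δ)μ, so δ = 2057/1865.164 − 1 = 0.1028521…
Then the exponent is δ²μ/(2 + δ) = (2057 − μ)² / (μ·(2 + δ)) = 9.382843.

9.383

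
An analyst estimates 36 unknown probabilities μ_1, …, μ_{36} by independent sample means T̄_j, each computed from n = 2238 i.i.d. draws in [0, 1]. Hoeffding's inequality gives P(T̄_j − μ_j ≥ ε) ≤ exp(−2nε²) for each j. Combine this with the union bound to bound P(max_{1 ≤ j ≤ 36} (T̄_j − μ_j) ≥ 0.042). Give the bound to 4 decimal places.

Per-experiment Hoeffding bound: exp(−2·2238·0.042²) = exp(−7.89566) = 0.00037235.
Union bound over 36 events: 36·0.00037235 = 0.01340.

0.0134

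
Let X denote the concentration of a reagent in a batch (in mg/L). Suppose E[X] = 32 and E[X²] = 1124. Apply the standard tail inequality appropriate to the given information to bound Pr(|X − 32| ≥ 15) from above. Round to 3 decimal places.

0.444

The first two moments determine the variance, so Chebyshev's inequality is the sharpest standard bound available.
Var(X) = E[X²] − (E[X])² = 1124 − 1024 = 100.
Chebyshev's inequality: Pr(|X − μ| ≥ t) ≤ Var(X)/t² = 100/225 = 0.4444.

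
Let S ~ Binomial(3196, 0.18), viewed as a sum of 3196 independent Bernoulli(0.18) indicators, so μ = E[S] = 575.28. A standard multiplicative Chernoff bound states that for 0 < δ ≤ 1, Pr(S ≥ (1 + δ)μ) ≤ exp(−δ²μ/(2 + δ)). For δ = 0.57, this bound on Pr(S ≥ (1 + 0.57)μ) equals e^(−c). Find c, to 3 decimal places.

c = δ²μ/(2 + δ) = 0.57²·575.28/(2 + 0.57) = 72.7270.

72.727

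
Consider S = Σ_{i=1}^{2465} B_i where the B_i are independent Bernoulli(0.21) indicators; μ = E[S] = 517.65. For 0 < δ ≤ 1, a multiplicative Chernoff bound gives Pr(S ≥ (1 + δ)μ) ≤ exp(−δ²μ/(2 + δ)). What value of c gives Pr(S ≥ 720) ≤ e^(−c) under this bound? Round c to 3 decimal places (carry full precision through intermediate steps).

33.083

Write 720 = (1 + δ)μ, so δ = 720/517.65 − 1 = 0.3909012…
Then the exponent is δ²μ/(2 + δ) = (720 − μ)² / (μ·(2 + δ)) = 33.083281.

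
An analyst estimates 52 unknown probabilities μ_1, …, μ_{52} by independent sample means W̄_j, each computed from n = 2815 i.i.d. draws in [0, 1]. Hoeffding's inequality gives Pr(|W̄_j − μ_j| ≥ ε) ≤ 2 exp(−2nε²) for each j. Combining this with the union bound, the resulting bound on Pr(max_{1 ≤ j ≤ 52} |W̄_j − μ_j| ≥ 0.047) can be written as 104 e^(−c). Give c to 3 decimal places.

Union bound over the 52 events: Pr(max_{1 ≤ j ≤ 52} |W̄_j − μ_j| ≥ 0.047) ≤ 52·2·exp(−2nε²) = 104 exp(−2·2815·0.047²).
So c = 2·2815·0.047² = 12.4367.

12.437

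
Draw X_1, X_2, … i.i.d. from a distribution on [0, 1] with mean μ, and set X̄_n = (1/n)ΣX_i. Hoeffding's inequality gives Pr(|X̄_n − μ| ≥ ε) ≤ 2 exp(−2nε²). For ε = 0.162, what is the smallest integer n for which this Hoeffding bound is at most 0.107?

56

Require 2·exp(−2nε²) ≤ 0.107, i.e. 2nε² ≥ ln(2/0.107) = 2.928074.
So n ≥ 2.928074 / (2·0.162²) = 55.786.
The smallest integer n is 56.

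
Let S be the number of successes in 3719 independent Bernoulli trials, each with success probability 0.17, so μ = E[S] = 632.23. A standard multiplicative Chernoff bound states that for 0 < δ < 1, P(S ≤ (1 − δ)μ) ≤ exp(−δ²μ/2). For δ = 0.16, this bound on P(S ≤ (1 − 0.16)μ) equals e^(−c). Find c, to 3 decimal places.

c = δ²μ/2 = 0.16²·632.23/2 = 8.0925.

8.093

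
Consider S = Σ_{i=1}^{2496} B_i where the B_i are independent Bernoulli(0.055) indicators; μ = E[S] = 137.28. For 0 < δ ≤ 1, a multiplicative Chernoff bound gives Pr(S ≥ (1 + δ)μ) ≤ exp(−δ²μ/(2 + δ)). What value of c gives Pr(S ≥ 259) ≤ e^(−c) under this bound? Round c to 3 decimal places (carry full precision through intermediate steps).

Write 259 = (1 + δ)μ, so δ = 259/137.28 − 1 = 0.886655…
Then the exponent is δ²μ/(2 + δ) = (259 − μ)² / (μ·(2 + δ)) = 37.387096.

37.387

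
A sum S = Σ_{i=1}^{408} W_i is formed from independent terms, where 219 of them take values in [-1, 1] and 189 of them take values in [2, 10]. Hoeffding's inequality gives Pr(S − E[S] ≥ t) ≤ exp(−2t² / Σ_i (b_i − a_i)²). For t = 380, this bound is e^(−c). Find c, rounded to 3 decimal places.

22.263

Σ(b_i − a_i)² = 219·2² + 189·8² = 12972.
c = 2t² / 12972 = 2·380² / 12972 = 22.2633.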